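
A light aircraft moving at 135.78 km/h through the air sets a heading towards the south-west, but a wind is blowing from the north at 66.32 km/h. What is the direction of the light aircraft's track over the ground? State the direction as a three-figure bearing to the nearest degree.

211°

Taking east as x and north as y: velocity relative to the air = (-96.011, -96.011) km/h; the air relative to ground = (0.000, -66.320) km/h.
Velocity relative to ground = (-96.011, -96.011) + (0.000, -66.320) = (-96.011, -162.331) km/h.
Bearing = atan2(-96.01, -162.33) = 210.60° clockwise from north.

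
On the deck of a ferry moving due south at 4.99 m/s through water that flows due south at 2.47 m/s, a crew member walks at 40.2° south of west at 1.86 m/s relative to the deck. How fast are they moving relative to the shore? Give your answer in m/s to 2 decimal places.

In east/north components (m/s): crew member relative to ferry = (-1.421, -1.201); ferry relative to water = (0.000, -4.990); water relative to ground = (0.000, -2.470).
Sum = (-1.421, -8.661) m/s.
Speed = |(-1.421, -8.661)| = 8.776 m/s.

8.78 m/s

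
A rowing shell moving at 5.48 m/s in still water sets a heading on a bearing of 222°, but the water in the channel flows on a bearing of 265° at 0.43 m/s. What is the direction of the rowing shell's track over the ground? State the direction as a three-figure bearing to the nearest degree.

Taking east as x and north as y: velocity relative to the water = (-3.667, -4.072) m/s; the water relative to ground = (-0.428, -0.037) m/s.
Velocity relative to ground = (-3.667, -4.072) + (-0.428, -0.037) = (-4.095, -4.110) m/s.
Bearing = atan2(-4.10, -4.11) = 224.90° clockwise from north.

225°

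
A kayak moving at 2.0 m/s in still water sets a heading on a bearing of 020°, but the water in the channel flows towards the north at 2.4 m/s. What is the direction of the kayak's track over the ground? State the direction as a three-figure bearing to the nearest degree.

009°

Taking east as x and north as y: velocity relative to the water = (0.684, 1.879) m/s; the water relative to ground = (0.000, 2.400) m/s.
Velocity relative to ground = (0.684, 1.879) + (0.000, 2.400) = (0.684, 4.279) m/s.
Bearing = atan2(0.68, 4.28) = 9.08° clockwise from north.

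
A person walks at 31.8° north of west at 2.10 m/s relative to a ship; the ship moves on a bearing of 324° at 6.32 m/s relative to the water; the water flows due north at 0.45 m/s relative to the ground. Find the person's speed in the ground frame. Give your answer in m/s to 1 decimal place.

8.6 m/s

In east/north components (m/s): person relative to ship = (-1.785, 1.107); ship relative to water = (-3.715, 5.113); water relative to ground = (0.000, 0.450).
Sum = (-5.500, 6.670) m/s.
Speed = |(-5.500, 6.670)| = 8.645 m/s.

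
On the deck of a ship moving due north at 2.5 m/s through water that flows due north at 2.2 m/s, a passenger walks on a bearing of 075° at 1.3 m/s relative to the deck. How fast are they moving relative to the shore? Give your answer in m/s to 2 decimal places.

5.19 m/s

In east/north components (m/s): passenger relative to ship = (1.256, 0.336); ship relative to water = (0.000, 2.500); water relative to ground = (0.000, 2.200).
Sum = (1.256, 5.036) m/s.
Speed = |(1.256, 5.036)| = 5.191 m/s.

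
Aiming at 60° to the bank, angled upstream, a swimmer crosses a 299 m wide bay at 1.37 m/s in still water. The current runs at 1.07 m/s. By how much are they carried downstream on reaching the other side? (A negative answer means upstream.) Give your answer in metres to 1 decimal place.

97.0 m

Perpendicular speed = 1.186 m/s; crossing time = 299 / 1.186 = 252.011 s.
Net downstream speed = 0.385 m/s.
Drift = 0.385 × 252.011 = 97.024 m (downstream).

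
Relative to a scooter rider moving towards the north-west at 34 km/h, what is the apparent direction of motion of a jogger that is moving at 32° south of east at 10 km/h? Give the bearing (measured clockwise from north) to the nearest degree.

Taking east as x and north as y: jogger velocity = (8.480, -5.299) km/h; scooter rider velocity = (-24.042, 24.042) km/h.
Velocity of jogger relative to scooter rider = (8.480, -5.299) − (-24.042, 24.042) = (32.522, -29.341) km/h.
Bearing = atan2(32.52, -29.34) = 132.06° clockwise from north.

132°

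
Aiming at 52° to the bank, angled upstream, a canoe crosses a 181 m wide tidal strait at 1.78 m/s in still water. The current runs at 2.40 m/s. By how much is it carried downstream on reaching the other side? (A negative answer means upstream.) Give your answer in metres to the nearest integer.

168 m

Perpendicular speed = 1.403 m/s; crossing time = 181 / 1.403 = 129.041 s.
Net downstream speed = 1.304 m/s.
Drift = 1.304 × 129.041 = 168.285 m (downstream).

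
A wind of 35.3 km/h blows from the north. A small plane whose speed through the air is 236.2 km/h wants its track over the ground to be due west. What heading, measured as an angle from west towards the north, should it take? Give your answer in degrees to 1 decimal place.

8.6°

The wind pushes perpendicular to the desired track; the heading must have a component into the wind equal to 35.3 km/h: 236.2 sin θ = 35.3.
sin θ = 0.1494, so θ = 8.595°.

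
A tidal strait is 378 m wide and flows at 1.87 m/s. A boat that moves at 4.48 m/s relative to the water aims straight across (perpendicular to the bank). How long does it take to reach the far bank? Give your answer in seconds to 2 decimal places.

84.38 s

The component of the boat's velocity perpendicular to the bank is 4.48 m/s.
Only the cross-stream component determines the crossing time; the current contributes nothing perpendicular to the bank.
Time = 378 / 4.480 = 84.375 s.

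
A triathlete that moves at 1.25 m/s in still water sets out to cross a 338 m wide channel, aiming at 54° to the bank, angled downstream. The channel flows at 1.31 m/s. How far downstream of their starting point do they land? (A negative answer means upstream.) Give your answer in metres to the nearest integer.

Perpendicular speed = 1.011 m/s; crossing time = 338 / 1.011 = 334.233 s.
Net downstream speed = 2.045 m/s.
Drift = 2.045 × 334.233 = 683.416 m (downstream).

683 m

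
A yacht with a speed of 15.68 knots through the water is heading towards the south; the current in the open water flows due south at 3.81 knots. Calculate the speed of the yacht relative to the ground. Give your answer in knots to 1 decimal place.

19.5 knots

Taking east as x and north as y: velocity relative to the water = (0.000, -15.680) knots; the water relative to ground = (0.000, -3.810) knots.
Velocity relative to ground = (0.000, -15.680) + (0.000, -3.810) = (0.000, -19.490) knots.
Speed = |(0.000, -19.490)| = 19.490 knots.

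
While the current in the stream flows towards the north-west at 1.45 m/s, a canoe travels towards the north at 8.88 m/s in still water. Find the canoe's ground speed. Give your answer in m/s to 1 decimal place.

Taking east as x and north as y: velocity relative to the water = (0.000, 8.880) m/s; the water relative to ground = (-1.025, 1.025) m/s.
Velocity relative to ground = (0.000, 8.880) + (-1.025, 1.025) = (-1.025, 9.905) m/s.
Speed = |(-1.025, 9.905)| = 9.958 m/s.

10.0 m/s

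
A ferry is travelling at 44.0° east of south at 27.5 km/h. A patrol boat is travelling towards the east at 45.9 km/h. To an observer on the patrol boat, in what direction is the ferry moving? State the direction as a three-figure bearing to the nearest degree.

Taking east as x and north as y: ferry velocity = (19.103, -19.782) km/h; patrol boat velocity = (45.900, 0.000) km/h.
Velocity of ferry relative to patrol boat = (19.103, -19.782) − (45.900, 0.000) = (-26.797, -19.782) km/h.
Bearing = atan2(-26.80, -19.78) = 233.56° clockwise from north.

234°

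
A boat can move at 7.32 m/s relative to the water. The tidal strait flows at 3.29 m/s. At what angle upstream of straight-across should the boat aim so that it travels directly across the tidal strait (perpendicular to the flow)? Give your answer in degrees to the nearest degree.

27°

To cancel the current, the upstream component of the boat's velocity must equal the flow: 7.32 sin θ = 3.29.
sin θ = 3.29 / 7.32 = 0.4495.
θ = arcsin(0.4495) = 26.709°.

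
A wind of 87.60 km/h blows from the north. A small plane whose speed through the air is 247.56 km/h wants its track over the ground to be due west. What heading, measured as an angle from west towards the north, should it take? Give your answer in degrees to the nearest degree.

21°

The wind pushes perpendicular to the desired track; the heading must have a component into the wind equal to 87.60 km/h: 247.56 sin θ = 87.60.
sin θ = 0.3539, so θ = 20.723°.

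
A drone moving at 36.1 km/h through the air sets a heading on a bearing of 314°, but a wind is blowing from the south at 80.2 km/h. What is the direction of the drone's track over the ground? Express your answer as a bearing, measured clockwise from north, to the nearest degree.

346°

Taking east as x and north as y: velocity relative to the air = (-25.968, 25.077) km/h; the air relative to ground = (0.000, 80.200) km/h.
Velocity relative to ground = (-25.968, 25.077) + (0.000, 80.200) = (-25.968, 105.277) km/h.
Bearing = atan2(-25.97, 105.28) = 346.14° clockwise from north.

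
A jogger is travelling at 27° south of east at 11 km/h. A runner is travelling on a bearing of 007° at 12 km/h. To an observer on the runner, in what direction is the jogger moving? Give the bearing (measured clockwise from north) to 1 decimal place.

153.7°

Taking east as x and north as y: jogger velocity = (9.801, -4.994) km/h; runner velocity = (1.462, 11.911) km/h.
Velocity of jogger relative to runner = (9.801, -4.994) − (1.462, 11.911) = (8.339, -16.904) km/h.
Bearing = atan2(8.34, -16.90) = 153.74° clockwise from north.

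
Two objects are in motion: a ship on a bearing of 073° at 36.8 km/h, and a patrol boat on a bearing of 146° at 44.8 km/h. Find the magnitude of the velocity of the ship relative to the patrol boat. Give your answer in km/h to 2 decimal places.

Taking east as x and north as y: ship velocity = (35.192, 10.759) km/h; patrol boat velocity = (25.052, -37.141) km/h.
Velocity of ship relative to patrol boat = (35.192, 10.759) − (25.052, -37.141) = (10.140, 47.900) km/h.
Magnitude = |(10.140, 47.900)| = 48.962 km/h.

48.96 km/h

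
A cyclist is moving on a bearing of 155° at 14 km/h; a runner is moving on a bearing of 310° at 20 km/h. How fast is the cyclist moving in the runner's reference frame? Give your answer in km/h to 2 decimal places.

33.22 km/h

Taking east as x and north as y: cyclist velocity = (5.917, -12.688) km/h; runner velocity = (-15.321, 12.856) km/h.
Velocity of cyclist relative to runner = (5.917, -12.688) − (-15.321, 12.856) = (21.238, -25.544) km/h.
Magnitude = |(21.238, -25.544)| = 33.219 km/h.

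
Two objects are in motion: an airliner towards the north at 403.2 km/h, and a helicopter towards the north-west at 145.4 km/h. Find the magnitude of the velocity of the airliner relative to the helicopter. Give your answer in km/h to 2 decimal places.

317.49 km/h

Taking east as x and north as y: airliner velocity = (0.000, 403.200) km/h; helicopter velocity = (-102.813, 102.813) km/h.
Velocity of airliner relative to helicopter = (0.000, 403.200) − (-102.813, 102.813) = (102.813, 300.387) km/h.
Magnitude = |(102.813, 300.387)| = 317.494 km/h.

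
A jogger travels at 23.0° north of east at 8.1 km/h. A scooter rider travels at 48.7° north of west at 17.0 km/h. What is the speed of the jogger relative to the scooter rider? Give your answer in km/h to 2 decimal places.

Taking east as x and north as y: jogger velocity = (7.456, 3.165) km/h; scooter rider velocity = (-11.220, 12.771) km/h.
Velocity of jogger relative to scooter rider = (7.456, 3.165) − (-11.220, 12.771) = (18.676, -9.607) km/h.
Magnitude = |(18.676, -9.607)| = 21.002 km/h.

21.00 km/h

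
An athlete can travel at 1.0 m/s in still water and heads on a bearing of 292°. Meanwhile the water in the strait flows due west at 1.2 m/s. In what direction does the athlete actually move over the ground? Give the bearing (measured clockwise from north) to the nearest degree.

Taking east as x and north as y: velocity relative to the water = (-0.927, 0.375) m/s; the water relative to ground = (-1.200, 0.000) m/s.
Velocity relative to ground = (-0.927, 0.375) + (-1.200, 0.000) = (-2.127, 0.375) m/s.
Bearing = atan2(-2.13, 0.37) = 279.99° clockwise from north.

280°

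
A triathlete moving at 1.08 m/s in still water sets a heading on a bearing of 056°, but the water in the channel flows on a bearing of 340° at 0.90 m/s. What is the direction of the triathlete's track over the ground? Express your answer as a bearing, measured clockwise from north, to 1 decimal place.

Taking east as x and north as y: velocity relative to the water = (0.895, 0.604) m/s; the water relative to ground = (-0.308, 0.846) m/s.
Velocity relative to ground = (0.895, 0.604) + (-0.308, 0.846) = (0.588, 1.450) m/s.
Bearing = atan2(0.59, 1.45) = 22.06° clockwise from north.

022.1°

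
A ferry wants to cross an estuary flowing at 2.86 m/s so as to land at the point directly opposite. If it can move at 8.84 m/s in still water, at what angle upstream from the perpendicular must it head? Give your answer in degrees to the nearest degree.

19°

To cancel the current, the upstream component of the ferry's velocity must equal the flow: 8.84 sin θ = 2.86.
sin θ = 2.86 / 8.84 = 0.3235.
θ = arcsin(0.3235) = 18.877°.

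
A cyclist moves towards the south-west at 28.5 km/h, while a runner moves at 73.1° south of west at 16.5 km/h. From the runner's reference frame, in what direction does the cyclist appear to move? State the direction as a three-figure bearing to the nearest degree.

Taking east as x and north as y: cyclist velocity = (-20.153, -20.153) km/h; runner velocity = (-4.797, -15.787) km/h.
Velocity of cyclist relative to runner = (-20.153, -20.153) − (-4.797, -15.787) = (-15.356, -4.365) km/h.
Bearing = atan2(-15.36, -4.37) = 254.13° clockwise from north.

254°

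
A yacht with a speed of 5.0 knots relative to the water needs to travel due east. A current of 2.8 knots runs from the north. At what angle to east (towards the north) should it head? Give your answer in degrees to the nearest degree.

The current pushes perpendicular to the desired track; the heading must have a component into the current equal to 2.8 knots: 5.0 sin θ = 2.8.
sin θ = 0.5600, so θ = 34.056°.

34°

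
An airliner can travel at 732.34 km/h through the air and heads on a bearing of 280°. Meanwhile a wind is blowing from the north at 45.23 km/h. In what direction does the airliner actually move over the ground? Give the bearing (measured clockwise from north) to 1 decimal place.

Taking east as x and north as y: velocity relative to the air = (-721.214, 127.170) km/h; the air relative to ground = (0.000, -45.230) km/h.
Velocity relative to ground = (-721.214, 127.170) + (0.000, -45.230) = (-721.214, 81.940) km/h.
Bearing = atan2(-721.21, 81.94) = 276.48° clockwise from north.

276.5°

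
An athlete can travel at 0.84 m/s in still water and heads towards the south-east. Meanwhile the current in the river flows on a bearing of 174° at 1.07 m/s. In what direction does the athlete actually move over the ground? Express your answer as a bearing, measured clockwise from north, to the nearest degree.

157°

Taking east as x and north as y: velocity relative to the water = (0.594, -0.594) m/s; the water relative to ground = (0.112, -1.064) m/s.
Velocity relative to ground = (0.594, -0.594) + (0.112, -1.064) = (0.706, -1.658) m/s.
Bearing = atan2(0.71, -1.66) = 156.94° clockwise from north.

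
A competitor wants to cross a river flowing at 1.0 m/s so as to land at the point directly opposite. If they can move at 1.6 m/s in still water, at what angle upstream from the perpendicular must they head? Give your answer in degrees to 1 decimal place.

To cancel the current, the upstream component of the competitor's velocity must equal the flow: 1.6 sin θ = 1.0.
sin θ = 1.0 / 1.6 = 0.6250.
θ = arcsin(0.6250) = 38.682°.

38.7°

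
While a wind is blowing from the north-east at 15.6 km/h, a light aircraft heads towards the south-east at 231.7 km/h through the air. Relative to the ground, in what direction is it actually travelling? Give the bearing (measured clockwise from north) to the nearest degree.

139°

Taking east as x and north as y: velocity relative to the air = (163.837, -163.837) km/h; the air relative to ground = (-11.031, -11.031) km/h.
Velocity relative to ground = (163.837, -163.837) + (-11.031, -11.031) = (152.806, -174.868) km/h.
Bearing = atan2(152.81, -174.87) = 138.85° clockwise from north.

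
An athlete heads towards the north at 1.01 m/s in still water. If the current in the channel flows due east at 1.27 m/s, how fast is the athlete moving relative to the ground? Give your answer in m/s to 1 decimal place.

Taking east as x and north as y: velocity relative to the water = (0.000, 1.010) m/s; the water relative to ground = (1.270, 0.000) m/s.
Velocity relative to ground = (0.000, 1.010) + (1.270, 0.000) = (1.270, 1.010) m/s.
Speed = |(1.270, 1.010)| = 1.623 m/s.

1.6 m/s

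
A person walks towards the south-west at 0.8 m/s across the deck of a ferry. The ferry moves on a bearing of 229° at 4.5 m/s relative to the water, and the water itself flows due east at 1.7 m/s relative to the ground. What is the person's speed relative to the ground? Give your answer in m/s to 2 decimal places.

4.18 m/s

In east/north components (m/s): person relative to ferry = (-0.566, -0.566); ferry relative to water = (-3.396, -2.952); water relative to ground = (1.700, 0.000).
Sum = (-2.262, -3.518) m/s.
Speed = |(-2.262, -3.518)| = 4.182 m/s.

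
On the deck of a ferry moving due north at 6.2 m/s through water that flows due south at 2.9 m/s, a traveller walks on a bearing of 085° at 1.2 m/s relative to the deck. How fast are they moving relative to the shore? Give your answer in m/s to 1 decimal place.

In east/north components (m/s): traveller relative to ferry = (1.195, 0.105); ferry relative to water = (0.000, 6.200); water relative to ground = (0.000, -2.900).
Sum = (1.195, 3.405) m/s.
Speed = |(1.195, 3.405)| = 3.608 m/s.

3.6 m/s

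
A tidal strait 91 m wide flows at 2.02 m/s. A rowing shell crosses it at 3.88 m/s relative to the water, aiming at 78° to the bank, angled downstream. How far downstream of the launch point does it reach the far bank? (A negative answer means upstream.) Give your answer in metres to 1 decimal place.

67.8 m

Perpendicular speed = 3.795 m/s; crossing time = 91 / 3.795 = 23.978 s.
Net downstream speed = 2.827 m/s.
Drift = 2.827 × 23.978 = 67.777 m (downstream).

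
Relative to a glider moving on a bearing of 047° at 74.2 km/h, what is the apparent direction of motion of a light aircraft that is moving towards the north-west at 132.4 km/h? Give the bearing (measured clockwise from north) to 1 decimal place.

Taking east as x and north as y: light aircraft velocity = (-93.621, 93.621) km/h; glider velocity = (54.266, 50.604) km/h.
Velocity of light aircraft relative to glider = (-93.621, 93.621) − (54.266, 50.604) = (-147.887, 43.017) km/h.
Bearing = atan2(-147.89, 43.02) = 286.22° clockwise from north.

286.2°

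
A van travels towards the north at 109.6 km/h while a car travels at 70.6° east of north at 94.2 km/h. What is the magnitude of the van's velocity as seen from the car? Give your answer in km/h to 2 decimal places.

Taking east as x and north as y: van velocity = (0.000, 109.600) km/h; car velocity = (88.852, 31.290) km/h.
Velocity of van relative to car = (0.000, 109.600) − (88.852, 31.290) = (-88.852, 78.310) km/h.
Magnitude = |(-88.852, 78.310)| = 118.436 km/h.

118.44 km/h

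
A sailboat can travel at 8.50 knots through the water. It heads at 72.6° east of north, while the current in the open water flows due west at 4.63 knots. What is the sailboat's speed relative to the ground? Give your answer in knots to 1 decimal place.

Taking east as x and north as y: velocity relative to the water = (8.111, 2.542) knots; the water relative to ground = (-4.630, 0.000) knots.
Velocity relative to ground = (8.111, 2.542) + (-4.630, 0.000) = (3.481, 2.542) knots.
Speed = |(3.481, 2.542)| = 4.310 knots.

4.3 knots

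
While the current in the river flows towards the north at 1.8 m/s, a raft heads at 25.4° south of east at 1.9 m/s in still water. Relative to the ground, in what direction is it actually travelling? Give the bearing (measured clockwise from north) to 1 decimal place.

060.1°

Taking east as x and north as y: velocity relative to the water = (1.716, -0.815) m/s; the water relative to ground = (0.000, 1.800) m/s.
Velocity relative to ground = (1.716, -0.815) + (0.000, 1.800) = (1.716, 0.985) m/s.
Bearing = atan2(1.72, 0.99) = 60.15° clockwise from north.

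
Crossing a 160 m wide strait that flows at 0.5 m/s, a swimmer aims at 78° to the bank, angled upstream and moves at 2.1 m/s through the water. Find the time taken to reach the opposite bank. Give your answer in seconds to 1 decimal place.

77.9 s

The component of the swimmer's velocity perpendicular to the bank is 2.1 × sin 78° = 2.054 m/s.
The flow acts along the bank and has no component across it.
Time = 160 / 2.054 = 77.893 s.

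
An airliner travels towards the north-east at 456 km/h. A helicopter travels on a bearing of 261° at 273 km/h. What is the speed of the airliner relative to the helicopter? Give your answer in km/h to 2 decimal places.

Taking east as x and north as y: airliner velocity = (322.441, 322.441) km/h; helicopter velocity = (-269.639, -42.707) km/h.
Velocity of airliner relative to helicopter = (322.441, 322.441) − (-269.639, -42.707) = (592.080, 365.147) km/h.
Magnitude = |(592.080, 365.147)| = 695.623 km/h.

695.62 km/h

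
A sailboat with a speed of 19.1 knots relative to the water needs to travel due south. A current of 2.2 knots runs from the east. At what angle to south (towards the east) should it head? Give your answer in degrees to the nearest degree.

The current pushes perpendicular to the desired track; the heading must have a component into the current equal to 2.2 knots: 19.1 sin θ = 2.2.
sin θ = 0.1152, so θ = 6.614°.

7°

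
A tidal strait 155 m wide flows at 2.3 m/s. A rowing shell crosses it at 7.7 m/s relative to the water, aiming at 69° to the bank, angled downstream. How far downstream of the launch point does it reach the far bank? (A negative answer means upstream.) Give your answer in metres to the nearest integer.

Perpendicular speed = 7.189 m/s; crossing time = 155 / 7.189 = 21.562 s.
Net downstream speed = 5.059 m/s.
Drift = 5.059 × 21.562 = 109.092 m (downstream).

109 m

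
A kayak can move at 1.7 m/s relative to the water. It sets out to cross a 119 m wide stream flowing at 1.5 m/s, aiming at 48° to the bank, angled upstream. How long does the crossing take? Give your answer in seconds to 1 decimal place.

The component of the kayak's velocity perpendicular to the bank is 1.7 × sin 48° = 1.263 m/s.
Only the cross-stream component determines the crossing time; the current contributes nothing perpendicular to the bank.
Time = 119 / 1.263 = 94.194 s.

94.2 s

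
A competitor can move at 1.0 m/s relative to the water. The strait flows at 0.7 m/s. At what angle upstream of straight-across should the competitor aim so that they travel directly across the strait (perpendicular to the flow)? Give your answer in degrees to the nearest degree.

To cancel the current, the upstream component of the competitor's velocity must equal the flow: 1.0 sin θ = 0.7.
sin θ = 0.7 / 1.0 = 0.7000.
θ = arcsin(0.7000) = 44.427°.

44°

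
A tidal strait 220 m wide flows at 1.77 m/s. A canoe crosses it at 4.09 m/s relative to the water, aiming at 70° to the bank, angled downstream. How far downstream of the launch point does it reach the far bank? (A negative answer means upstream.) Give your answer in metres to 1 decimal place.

Perpendicular speed = 3.843 m/s; crossing time = 220 / 3.843 = 57.242 s.
Net downstream speed = 3.169 m/s.
Drift = 3.169 × 57.242 = 181.392 m (downstream).

181.4 m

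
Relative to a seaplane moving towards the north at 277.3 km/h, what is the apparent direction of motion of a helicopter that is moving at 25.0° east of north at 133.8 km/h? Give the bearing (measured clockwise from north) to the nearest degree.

Taking east as x and north as y: helicopter velocity = (56.546, 121.264) km/h; seaplane velocity = (0.000, 277.300) km/h.
Velocity of helicopter relative to seaplane = (56.546, 121.264) − (0.000, 277.300) = (56.546, -156.036) km/h.
Bearing = atan2(56.55, -156.04) = 160.08° clockwise from north.

160°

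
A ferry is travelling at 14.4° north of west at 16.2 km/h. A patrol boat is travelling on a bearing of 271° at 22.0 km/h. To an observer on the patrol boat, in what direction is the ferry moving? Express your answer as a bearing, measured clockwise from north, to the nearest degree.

060°

Taking east as x and north as y: ferry velocity = (-15.691, 4.029) km/h; patrol boat velocity = (-21.997, 0.384) km/h.
Velocity of ferry relative to patrol boat = (-15.691, 4.029) − (-21.997, 0.384) = (6.306, 3.645) km/h.
Bearing = atan2(6.31, 3.64) = 59.97° clockwise from north.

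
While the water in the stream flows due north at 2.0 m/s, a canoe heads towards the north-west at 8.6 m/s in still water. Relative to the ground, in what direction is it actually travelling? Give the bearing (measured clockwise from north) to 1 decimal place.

Taking east as x and north as y: velocity relative to the water = (-6.081, 6.081) m/s; the water relative to ground = (0.000, 2.000) m/s.
Velocity relative to ground = (-6.081, 6.081) + (0.000, 2.000) = (-6.081, 8.081) m/s.
Bearing = atan2(-6.08, 8.08) = 323.04° clockwise from north.

323.0°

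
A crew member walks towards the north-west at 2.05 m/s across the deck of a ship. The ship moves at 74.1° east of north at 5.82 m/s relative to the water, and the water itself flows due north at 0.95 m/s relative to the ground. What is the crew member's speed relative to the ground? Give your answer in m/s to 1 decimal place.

5.8 m/s

In east/north components (m/s): crew member relative to ship = (-1.450, 1.450); ship relative to water = (5.597, 1.594); water relative to ground = (0.000, 0.950).
Sum = (4.148, 3.994) m/s.
Speed = |(4.148, 3.994)| = 5.758 m/s.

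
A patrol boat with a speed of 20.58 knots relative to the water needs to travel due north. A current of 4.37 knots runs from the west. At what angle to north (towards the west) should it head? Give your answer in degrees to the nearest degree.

12°

The current pushes perpendicular to the desired track; the heading must have a component into the current equal to 4.37 knots: 20.58 sin θ = 4.37.
sin θ = 0.2123, so θ = 12.260°.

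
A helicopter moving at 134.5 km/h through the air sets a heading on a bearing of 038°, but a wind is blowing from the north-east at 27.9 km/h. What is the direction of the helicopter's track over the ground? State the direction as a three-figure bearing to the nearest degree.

Taking east as x and north as y: velocity relative to the air = (82.806, 105.987) km/h; the air relative to ground = (-19.728, -19.728) km/h.
Velocity relative to ground = (82.806, 105.987) + (-19.728, -19.728) = (63.078, 86.259) km/h.
Bearing = atan2(63.08, 86.26) = 36.18° clockwise from north.

036°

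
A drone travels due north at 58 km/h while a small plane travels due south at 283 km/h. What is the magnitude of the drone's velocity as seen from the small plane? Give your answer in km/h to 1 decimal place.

341.0 km/h

Taking east as x and north as y: drone velocity = (0.000, 58.000) km/h; small plane velocity = (0.000, -283.000) km/h.
Velocity of drone relative to small plane = (0.000, 58.000) − (0.000, -283.000) = (0.000, 341.000) km/h.
Magnitude = |(0.000, 341.000)| = 341.000 km/h.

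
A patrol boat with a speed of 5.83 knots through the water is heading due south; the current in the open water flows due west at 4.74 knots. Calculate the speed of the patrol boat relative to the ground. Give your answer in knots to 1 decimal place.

7.5 knots

Taking east as x and north as y: velocity relative to the water = (0.000, -5.830) knots; the water relative to ground = (-4.740, 0.000) knots.
Velocity relative to ground = (0.000, -5.830) + (-4.740, 0.000) = (-4.740, -5.830) knots.
Speed = |(-4.740, -5.830)| = 7.514 knots.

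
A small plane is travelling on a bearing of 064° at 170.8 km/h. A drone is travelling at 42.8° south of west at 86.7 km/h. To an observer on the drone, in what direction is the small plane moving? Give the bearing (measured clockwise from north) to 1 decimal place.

Taking east as x and north as y: small plane velocity = (153.514, 74.874) km/h; drone velocity = (-63.614, -58.908) km/h.
Velocity of small plane relative to drone = (153.514, 74.874) − (-63.614, -58.908) = (217.128, 133.781) km/h.
Bearing = atan2(217.13, 133.78) = 58.36° clockwise from north.

058.4°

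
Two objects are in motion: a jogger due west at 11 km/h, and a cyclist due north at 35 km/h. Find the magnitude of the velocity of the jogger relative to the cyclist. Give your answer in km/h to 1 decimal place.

Taking east as x and north as y: jogger velocity = (-11.000, 0.000) km/h; cyclist velocity = (0.000, 35.000) km/h.
Velocity of jogger relative to cyclist = (-11.000, 0.000) − (0.000, 35.000) = (-11.000, -35.000) km/h.
Magnitude = |(-11.000, -35.000)| = 36.688 km/h.

36.7 km/h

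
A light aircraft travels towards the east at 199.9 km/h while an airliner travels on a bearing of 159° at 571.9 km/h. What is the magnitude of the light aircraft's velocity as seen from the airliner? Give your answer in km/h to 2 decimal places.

Taking east as x and north as y: light aircraft velocity = (199.900, 0.000) km/h; airliner velocity = (204.951, -533.915) km/h.
Velocity of light aircraft relative to airliner = (199.900, 0.000) − (204.951, -533.915) = (-5.051, 533.915) km/h.
Magnitude = |(-5.051, 533.915)| = 533.939 km/h.

533.94 km/h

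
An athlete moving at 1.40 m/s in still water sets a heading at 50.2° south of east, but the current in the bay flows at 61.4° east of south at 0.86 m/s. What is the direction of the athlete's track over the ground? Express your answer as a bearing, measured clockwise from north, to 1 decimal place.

132.0°

Taking east as x and north as y: velocity relative to the water = (0.896, -1.076) m/s; the water relative to ground = (0.755, -0.412) m/s.
Velocity relative to ground = (0.896, -1.076) + (0.755, -0.412) = (1.651, -1.487) m/s.
Bearing = atan2(1.65, -1.49) = 132.01° clockwise from north.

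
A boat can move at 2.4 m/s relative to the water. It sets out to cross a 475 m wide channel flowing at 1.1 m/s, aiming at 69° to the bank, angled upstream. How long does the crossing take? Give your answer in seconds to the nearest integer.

The component of the boat's velocity perpendicular to the bank is 2.4 × sin 69° = 2.241 m/s.
The current is parallel to the bank, so it does not affect the crossing time.
Time = 475 / 2.241 = 211.997 s.

212 s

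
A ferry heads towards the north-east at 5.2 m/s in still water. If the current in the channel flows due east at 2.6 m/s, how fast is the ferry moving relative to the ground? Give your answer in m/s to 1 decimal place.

7.3 m/s

Taking east as x and north as y: velocity relative to the water = (3.677, 3.677) m/s; the water relative to ground = (2.600, 0.000) m/s.
Velocity relative to ground = (3.677, 3.677) + (2.600, 0.000) = (6.277, 3.677) m/s.
Speed = |(6.277, 3.677)| = 7.275 m/s.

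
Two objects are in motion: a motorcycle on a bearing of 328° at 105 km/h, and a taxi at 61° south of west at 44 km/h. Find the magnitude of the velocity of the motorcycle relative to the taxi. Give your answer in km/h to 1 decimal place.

132.1 km/h

Taking east as x and north as y: motorcycle velocity = (-55.642, 89.045) km/h; taxi velocity = (-21.332, -38.483) km/h.
Velocity of motorcycle relative to taxi = (-55.642, 89.045) − (-21.332, -38.483) = (-34.310, 127.528) km/h.
Magnitude = |(-34.310, 127.528)| = 132.063 km/h.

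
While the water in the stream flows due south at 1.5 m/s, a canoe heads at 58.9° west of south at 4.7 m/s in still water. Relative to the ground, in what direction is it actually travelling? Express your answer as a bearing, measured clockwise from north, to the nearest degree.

Taking east as x and north as y: velocity relative to the water = (-4.024, -2.428) m/s; the water relative to ground = (0.000, -1.500) m/s.
Velocity relative to ground = (-4.024, -2.428) + (0.000, -1.500) = (-4.024, -3.928) m/s.
Bearing = atan2(-4.02, -3.93) = 225.70° clockwise from north.

226°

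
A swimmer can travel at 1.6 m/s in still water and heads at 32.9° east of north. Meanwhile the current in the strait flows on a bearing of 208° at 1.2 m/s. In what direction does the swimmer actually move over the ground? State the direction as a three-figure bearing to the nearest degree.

047°

Taking east as x and north as y: velocity relative to the water = (0.869, 1.343) m/s; the water relative to ground = (-0.563, -1.060) m/s.
Velocity relative to ground = (0.869, 1.343) + (-0.563, -1.060) = (0.306, 0.284) m/s.
Bearing = atan2(0.31, 0.28) = 47.12° clockwise from north.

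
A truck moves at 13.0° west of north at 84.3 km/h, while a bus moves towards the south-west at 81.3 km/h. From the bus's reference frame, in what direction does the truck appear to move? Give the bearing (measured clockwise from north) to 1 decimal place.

015.4°

Taking east as x and north as y: truck velocity = (-18.963, 82.139) km/h; bus velocity = (-57.488, -57.488) km/h.
Velocity of truck relative to bus = (-18.963, 82.139) − (-57.488, -57.488) = (38.524, 139.627) km/h.
Bearing = atan2(38.52, 139.63) = 15.42° clockwise from north.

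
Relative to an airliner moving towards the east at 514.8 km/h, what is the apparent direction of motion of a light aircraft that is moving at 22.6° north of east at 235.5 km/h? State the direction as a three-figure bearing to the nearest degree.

287°

Taking east as x and north as y: light aircraft velocity = (217.416, 90.502) km/h; airliner velocity = (514.800, 0.000) km/h.
Velocity of light aircraft relative to airliner = (217.416, 90.502) − (514.800, 0.000) = (-297.384, 90.502) km/h.
Bearing = atan2(-297.38, 90.50) = 286.93° clockwise from north.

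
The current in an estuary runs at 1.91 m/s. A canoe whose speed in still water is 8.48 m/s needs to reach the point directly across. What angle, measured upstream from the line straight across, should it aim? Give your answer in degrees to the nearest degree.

13°

To cancel the current, the upstream component of the canoe's velocity must equal the flow: 8.48 sin θ = 1.91.
sin θ = 1.91 / 8.48 = 0.2252.
θ = arcsin(0.2252) = 13.017°.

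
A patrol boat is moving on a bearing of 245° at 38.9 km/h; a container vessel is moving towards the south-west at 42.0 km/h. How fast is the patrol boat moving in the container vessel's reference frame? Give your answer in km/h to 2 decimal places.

Taking east as x and north as y: patrol boat velocity = (-35.255, -16.440) km/h; container vessel velocity = (-29.698, -29.698) km/h.
Velocity of patrol boat relative to container vessel = (-35.255, -16.440) − (-29.698, -29.698) = (-5.557, 13.259) km/h.
Magnitude = |(-5.557, 13.259)| = 14.376 km/h.

14.38 km/h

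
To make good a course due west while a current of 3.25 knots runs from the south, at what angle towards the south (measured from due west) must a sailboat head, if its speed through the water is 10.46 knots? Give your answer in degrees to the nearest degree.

18°

The current pushes perpendicular to the desired track; the heading must have a component into the current equal to 3.25 knots: 10.46 sin θ = 3.25.
sin θ = 0.3107, so θ = 18.102°.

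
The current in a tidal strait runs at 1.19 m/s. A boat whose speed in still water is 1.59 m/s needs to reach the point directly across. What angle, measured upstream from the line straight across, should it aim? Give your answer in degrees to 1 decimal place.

To cancel the current, the upstream component of the boat's velocity must equal the flow: 1.59 sin θ = 1.19.
sin θ = 1.19 / 1.59 = 0.7484.
θ = arcsin(0.7484) = 48.454°.

48.5°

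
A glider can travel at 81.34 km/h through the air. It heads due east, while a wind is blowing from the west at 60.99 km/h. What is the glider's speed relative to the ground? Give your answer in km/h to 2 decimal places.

Taking east as x and north as y: velocity relative to the air = (81.340, 0.000) km/h; the air relative to ground = (60.990, 0.000) km/h.
Velocity relative to ground = (81.340, 0.000) + (60.990, 0.000) = (142.330, 0.000) km/h.
Speed = |(142.330, 0.000)| = 142.330 km/h.

142.33 km/h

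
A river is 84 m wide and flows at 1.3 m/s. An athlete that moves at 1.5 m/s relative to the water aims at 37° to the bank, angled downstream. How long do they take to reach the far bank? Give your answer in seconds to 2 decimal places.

93.05 s

The component of the athlete's velocity perpendicular to the bank is 1.5 × sin 37° = 0.903 m/s.
The current is parallel to the bank, so it does not affect the crossing time.
Time = 84 / 0.903 = 93.052 s.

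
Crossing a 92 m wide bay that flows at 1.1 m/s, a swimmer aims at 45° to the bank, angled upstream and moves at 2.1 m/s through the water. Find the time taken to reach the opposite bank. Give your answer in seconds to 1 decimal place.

The component of the swimmer's velocity perpendicular to the bank is 2.1 × sin 45° = 1.485 m/s.
The current is parallel to the bank, so it does not affect the crossing time.
Time = 92 / 1.485 = 61.956 s.

62.0 s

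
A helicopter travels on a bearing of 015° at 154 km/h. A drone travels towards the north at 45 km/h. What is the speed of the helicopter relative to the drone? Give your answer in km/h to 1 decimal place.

111.1 km/h

Taking east as x and north as y: helicopter velocity = (39.858, 148.753) km/h; drone velocity = (0.000, 45.000) km/h.
Velocity of helicopter relative to drone = (39.858, 148.753) − (0.000, 45.000) = (39.858, 103.753) km/h.
Magnitude = |(39.858, 103.753)| = 111.145 km/h.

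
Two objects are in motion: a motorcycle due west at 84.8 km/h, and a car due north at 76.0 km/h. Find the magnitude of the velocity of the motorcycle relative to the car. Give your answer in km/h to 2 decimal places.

113.87 km/h

Taking east as x and north as y: motorcycle velocity = (-84.800, 0.000) km/h; car velocity = (0.000, 76.000) km/h.
Velocity of motorcycle relative to car = (-84.800, 0.000) − (0.000, 76.000) = (-84.800, -76.000) km/h.
Magnitude = |(-84.800, -76.000)| = 113.873 km/h.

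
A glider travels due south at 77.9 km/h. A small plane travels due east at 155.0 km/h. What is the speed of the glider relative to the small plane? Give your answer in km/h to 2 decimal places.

Taking east as x and north as y: glider velocity = (0.000, -77.900) km/h; small plane velocity = (155.000, 0.000) km/h.
Velocity of glider relative to small plane = (0.000, -77.900) − (155.000, 0.000) = (-155.000, -77.900) km/h.
Magnitude = |(-155.000, -77.900)| = 173.475 km/h.

173.47 km/h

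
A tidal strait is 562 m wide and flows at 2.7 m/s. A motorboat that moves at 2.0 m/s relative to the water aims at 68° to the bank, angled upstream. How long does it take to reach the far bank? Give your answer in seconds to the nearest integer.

303 s

The component of the motorboat's velocity perpendicular to the bank is 2.0 × sin 68° = 1.854 m/s.
The current is parallel to the bank, so it does not affect the crossing time.
Time = 562 / 1.854 = 303.068 s.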